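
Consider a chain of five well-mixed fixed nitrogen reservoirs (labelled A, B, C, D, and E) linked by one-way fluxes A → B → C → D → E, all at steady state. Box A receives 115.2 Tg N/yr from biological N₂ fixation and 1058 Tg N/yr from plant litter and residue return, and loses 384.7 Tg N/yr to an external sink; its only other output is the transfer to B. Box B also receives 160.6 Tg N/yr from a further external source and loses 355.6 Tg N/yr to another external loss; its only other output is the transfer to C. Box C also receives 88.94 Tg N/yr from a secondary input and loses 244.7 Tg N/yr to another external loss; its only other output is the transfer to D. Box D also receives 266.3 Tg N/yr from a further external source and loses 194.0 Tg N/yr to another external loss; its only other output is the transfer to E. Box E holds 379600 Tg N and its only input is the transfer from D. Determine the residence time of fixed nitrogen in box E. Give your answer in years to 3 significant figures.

744 yr

Box A: F(A→B) = (115.2 + 1058) − 384.7 = 788.50 Tg N/yr.
Box B: F(B→C) = (788.50 + 160.6) − 355.6 = 593.50 Tg N/yr.
Box C: F(C→D) = (593.50 + 88.94) − 244.7 = 437.74 Tg N/yr.
Box D: F(D→E) = (437.74 + 266.3) − 194.0 = 510.04 Tg N/yr.
Box E throughput = its input = 510.04 Tg N/yr; τ = 379600 / 510.04 = 744.3 yr.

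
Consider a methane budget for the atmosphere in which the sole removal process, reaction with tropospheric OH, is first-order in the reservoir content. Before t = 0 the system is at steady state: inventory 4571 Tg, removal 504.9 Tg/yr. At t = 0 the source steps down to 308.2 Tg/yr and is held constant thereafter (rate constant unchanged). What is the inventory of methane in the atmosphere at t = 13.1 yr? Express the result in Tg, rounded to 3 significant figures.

τ = M₀/F₀ = 4571/504.9 = 9.053 yr; rate constant k = 1/τ.
New steady state M_∞ = F₁/k = F₁·τ = 308.2 × 9.053 = 2790.2 Tg.
M(t) = M_∞ + (M₀ − M_∞)·e^(−t/τ); t/τ = 13.1/9.053 = 1.447, so e^(−t/τ) = 0.2353.
M(t) = 2790.2 + 1781 × 0.2353 = 3209.2 Tg.

3210 Tg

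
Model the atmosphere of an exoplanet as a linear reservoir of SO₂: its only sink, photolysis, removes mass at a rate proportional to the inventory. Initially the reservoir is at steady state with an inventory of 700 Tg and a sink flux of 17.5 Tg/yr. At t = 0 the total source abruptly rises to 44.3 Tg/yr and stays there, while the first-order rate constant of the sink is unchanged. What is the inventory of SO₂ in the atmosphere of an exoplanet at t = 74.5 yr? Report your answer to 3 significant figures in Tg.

Residence time τ = M₀/F₀ = 40.00 yr. The eventual steady state is M_∞ = M₀·(F₁/F₀) = 700 × 44.3/17.5 = 1772.0 Tg.
The anomaly ΔM(t) = M(t) − M_∞ decays as ΔM₀·e^(−t/τ) with ΔM₀ = 700 − 1772.0 = −1072 Tg.
At t = 74.5 yr, e^(−t/τ) = e^(−1.863) = 0.1553, so ΔM = −166.5 Tg and M = 1772.0 − 166.5 = 1605.5 Tg.

1610 Tg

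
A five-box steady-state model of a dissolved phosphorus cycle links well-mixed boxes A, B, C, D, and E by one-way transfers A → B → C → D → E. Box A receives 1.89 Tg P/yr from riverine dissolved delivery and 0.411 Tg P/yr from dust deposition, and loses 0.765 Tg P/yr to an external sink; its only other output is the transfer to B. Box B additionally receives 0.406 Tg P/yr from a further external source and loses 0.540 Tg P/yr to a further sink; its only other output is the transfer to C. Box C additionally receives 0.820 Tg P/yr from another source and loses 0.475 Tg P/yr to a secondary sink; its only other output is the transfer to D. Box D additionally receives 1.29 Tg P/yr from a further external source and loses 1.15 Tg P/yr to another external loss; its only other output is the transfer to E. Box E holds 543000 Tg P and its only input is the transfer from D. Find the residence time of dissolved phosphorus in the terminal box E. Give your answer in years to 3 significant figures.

288000 yr

Box A: F(A→B) = (1.89 + 0.411) − 0.765 = 1.5360 Tg P/yr.
Box B: F(B→C) = (1.5360 + 0.406) − 0.540 = 1.4020 Tg P/yr.
Box C: F(C→D) = (1.4020 + 0.820) − 0.475 = 1.7470 Tg P/yr.
Box D: F(D→E) = (1.7470 + 1.29) − 1.15 = 1.8870 Tg P/yr.
Box E throughput = its input = 1.8870 Tg P/yr; τ = 543000 / 1.8870 = 287800 yr.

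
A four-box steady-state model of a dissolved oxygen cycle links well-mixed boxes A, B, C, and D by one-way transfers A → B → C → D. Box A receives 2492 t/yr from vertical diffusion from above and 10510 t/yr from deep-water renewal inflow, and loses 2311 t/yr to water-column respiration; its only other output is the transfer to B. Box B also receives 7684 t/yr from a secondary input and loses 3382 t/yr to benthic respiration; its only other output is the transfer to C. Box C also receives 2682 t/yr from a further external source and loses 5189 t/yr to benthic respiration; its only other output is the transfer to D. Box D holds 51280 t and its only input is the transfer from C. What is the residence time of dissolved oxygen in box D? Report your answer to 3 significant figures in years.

4.11 yr

Box A: F(A→B) = (2492 + 10510) − 2311 = 10691 t/yr.
Box B: F(B→C) = (10691 + 7684) − 3382 = 14993 t/yr.
Box C: F(C→D) = (14993 + 2682) − 5189 = 12486 t/yr.
Box D throughput = its input = 12486 t/yr; τ = 51280 / 12486 = 4.107 yr.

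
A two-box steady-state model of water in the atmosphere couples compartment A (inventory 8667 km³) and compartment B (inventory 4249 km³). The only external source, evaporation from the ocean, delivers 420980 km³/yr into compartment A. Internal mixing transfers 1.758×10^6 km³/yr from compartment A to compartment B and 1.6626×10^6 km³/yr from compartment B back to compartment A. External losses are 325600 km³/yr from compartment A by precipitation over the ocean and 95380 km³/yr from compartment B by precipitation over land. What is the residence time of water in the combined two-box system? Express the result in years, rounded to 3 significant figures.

Treat the two boxes together as one reservoir: the mixing fluxes between them are internal recycling, so τ = ΣM / Σ(external losses).
M_total = 8667 + 4249 = 12916 km³.
ΣF_external_out = 325600 + 95380 = 420980 km³/yr.
τ = M_total / ΣF_ext = 12916 / 420980 = 0.03068 yr.

0.0307 yr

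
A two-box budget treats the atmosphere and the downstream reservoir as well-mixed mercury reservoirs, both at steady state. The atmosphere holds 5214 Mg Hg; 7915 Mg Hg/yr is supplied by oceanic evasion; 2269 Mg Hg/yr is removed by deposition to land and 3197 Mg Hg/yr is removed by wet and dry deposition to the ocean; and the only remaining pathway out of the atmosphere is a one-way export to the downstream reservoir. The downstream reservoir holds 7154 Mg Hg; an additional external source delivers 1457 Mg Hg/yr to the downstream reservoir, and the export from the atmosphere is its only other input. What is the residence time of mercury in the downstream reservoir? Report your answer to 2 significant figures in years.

Balance the atmosphere: ΣF_in = 7915.0 Mg Hg/yr.
Export to the downstream reservoir = ΣF_in − (2269 + 3197) = 2449.0 Mg Hg/yr.
Total input to the downstream reservoir = 2449.0 + 1457 = 3906.0 Mg Hg/yr; at steady state this equals its total output.
τ = M / F = 7154 / 3906.0 = 1.832 yr.

1.8 yr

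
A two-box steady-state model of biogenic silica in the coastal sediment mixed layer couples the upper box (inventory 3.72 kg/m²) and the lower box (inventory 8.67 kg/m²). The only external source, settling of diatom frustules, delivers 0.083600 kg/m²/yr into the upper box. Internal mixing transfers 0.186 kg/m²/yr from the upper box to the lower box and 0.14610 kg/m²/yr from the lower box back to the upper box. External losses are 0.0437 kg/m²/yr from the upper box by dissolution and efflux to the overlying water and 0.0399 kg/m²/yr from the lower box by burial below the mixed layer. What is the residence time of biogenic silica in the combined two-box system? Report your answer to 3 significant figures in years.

148 yr

Residence time in the combined system uses the total inventory and the total *external* removal — internal exchanges between the two boxes cancel.
M_total = 3.72 + 8.67 = 12.390 kg/m².
ΣF_external_out = 0.0437 + 0.0399 = 0.083600 kg/m²/yr.
τ = M_total / ΣF_ext = 12.390 / 0.083600 = 148.2 yr.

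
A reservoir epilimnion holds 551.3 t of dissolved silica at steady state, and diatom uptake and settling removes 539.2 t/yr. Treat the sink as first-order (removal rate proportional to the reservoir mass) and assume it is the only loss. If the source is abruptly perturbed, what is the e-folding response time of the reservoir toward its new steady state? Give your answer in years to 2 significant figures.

For a linear reservoir the response time equals the residence time τ = M/F.
τ = 551.3 / 539.2 = 1.022 yr.

1.0 yr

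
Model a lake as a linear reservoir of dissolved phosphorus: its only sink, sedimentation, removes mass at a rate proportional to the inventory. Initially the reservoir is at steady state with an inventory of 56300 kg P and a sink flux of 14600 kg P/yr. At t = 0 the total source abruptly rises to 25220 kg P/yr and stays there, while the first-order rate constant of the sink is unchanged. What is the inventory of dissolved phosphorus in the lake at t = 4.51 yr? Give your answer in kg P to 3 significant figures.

Residence time τ = M₀/F₀ = 3.856 yr. The eventual steady state is M_∞ = M₀·(F₁/F₀) = 56300 × 25220/14600 = 97252 kg P.
The anomaly ΔM(t) = M(t) − M_∞ decays as ΔM₀·e^(−t/τ) with ΔM₀ = 56300 − 97252 = −40950 kg P.
At t = 4.51 yr, e^(−t/τ) = e^(−1.170) = 0.3105, so ΔM = −12720 kg P and M = 97252 − 12720 = 84537 kg P.

84500 kg P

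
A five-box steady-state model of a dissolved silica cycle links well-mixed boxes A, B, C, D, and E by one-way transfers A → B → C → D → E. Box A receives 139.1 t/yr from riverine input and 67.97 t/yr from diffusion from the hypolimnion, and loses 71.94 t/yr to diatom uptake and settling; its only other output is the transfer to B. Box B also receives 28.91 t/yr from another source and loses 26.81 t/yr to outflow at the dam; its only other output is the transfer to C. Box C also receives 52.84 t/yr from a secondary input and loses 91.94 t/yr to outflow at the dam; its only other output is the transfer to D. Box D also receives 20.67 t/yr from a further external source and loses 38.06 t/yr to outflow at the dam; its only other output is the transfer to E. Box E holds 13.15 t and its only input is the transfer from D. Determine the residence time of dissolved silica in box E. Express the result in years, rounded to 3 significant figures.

Box A: F(A→B) = (139.1 + 67.97) − 71.94 = 135.13 t/yr.
Box B: F(B→C) = (135.13 + 28.91) − 26.81 = 137.23 t/yr.
Box C: F(C→D) = (137.23 + 52.84) − 91.94 = 98.130 t/yr.
Box D: F(D→E) = (98.130 + 20.67) − 38.06 = 80.740 t/yr.
Box E throughput = its input = 80.740 t/yr; τ = 13.15 / 80.740 = 0.1629 yr.

0.163 yr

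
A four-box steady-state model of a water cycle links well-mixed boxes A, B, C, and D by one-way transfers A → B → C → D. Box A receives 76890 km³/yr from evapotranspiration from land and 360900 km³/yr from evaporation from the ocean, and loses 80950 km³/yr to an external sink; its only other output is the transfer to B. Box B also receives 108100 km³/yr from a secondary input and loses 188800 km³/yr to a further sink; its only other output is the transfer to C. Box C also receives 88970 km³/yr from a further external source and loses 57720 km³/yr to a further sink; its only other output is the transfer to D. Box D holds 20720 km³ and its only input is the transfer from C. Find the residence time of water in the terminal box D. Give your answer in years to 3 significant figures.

Box A: F(A→B) = (76890 + 360900) − 80950 = 356840 km³/yr.
Box B: F(B→C) = (356840 + 108100) − 188800 = 276140 km³/yr.
Box C: F(C→D) = (276140 + 88970) − 57720 = 307390 km³/yr.
Box D throughput = its input = 307390 km³/yr; τ = 20720 / 307390 = 0.06741 yr.

0.0674 yr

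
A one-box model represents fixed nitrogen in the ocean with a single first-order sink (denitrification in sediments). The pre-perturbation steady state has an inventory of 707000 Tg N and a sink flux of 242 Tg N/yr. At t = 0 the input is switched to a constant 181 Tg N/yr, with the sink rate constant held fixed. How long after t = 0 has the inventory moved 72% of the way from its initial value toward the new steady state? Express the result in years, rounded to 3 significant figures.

3720 yr

τ = M₀/F₀ = 707000/242 = 2921 yr.
The remaining gap fraction is e^(−t/τ); 72% covered ⇒ e^(−t/τ) = 0.280.
t = −τ ln(0.280) = 2921 × 1.273 = 3719 yr.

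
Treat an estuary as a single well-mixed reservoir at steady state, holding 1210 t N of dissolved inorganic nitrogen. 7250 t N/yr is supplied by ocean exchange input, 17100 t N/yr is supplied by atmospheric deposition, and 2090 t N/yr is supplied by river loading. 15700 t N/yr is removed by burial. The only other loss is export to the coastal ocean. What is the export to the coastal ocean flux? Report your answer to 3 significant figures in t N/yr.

10700 t N/yr

At steady state ΣF_in = ΣF_out.
ΣF_in = 7250 + 17100 + 2090 = 26440 t N/yr.
Export to the coastal ocean flux = ΣF_in − (15700) = 26440 − 15700 = 10740 t N/yr.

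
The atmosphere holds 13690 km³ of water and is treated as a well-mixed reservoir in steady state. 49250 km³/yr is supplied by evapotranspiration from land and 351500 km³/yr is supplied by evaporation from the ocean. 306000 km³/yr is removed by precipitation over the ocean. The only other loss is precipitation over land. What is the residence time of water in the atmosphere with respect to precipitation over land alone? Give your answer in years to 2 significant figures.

At steady state ΣF_in = ΣF_out.
ΣF_in = 49250 + 351500 = 400750 km³/yr.
Precipitation over land flux = ΣF_in − (306000) = 400750 − 306000 = 94750 km³/yr.
τ = M / F = 13690 / 94750 = 0.1445 yr.

0.14 yr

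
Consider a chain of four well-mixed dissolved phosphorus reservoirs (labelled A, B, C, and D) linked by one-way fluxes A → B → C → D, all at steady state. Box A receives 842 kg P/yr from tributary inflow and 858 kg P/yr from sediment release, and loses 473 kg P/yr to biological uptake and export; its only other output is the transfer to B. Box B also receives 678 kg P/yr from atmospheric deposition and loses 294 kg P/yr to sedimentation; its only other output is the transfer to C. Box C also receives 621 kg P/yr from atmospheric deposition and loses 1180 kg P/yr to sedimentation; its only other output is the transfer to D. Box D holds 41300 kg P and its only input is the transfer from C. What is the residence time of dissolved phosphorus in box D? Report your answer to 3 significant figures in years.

Box A: F(A→B) = (842 + 858) − 473 = 1227.0 kg P/yr.
Box B: F(B→C) = (1227.0 + 678) − 294 = 1611.0 kg P/yr.
Box C: F(C→D) = (1611.0 + 621) − 1180 = 1052.0 kg P/yr.
Box D throughput = its input = 1052.0 kg P/yr; τ = 41300 / 1052.0 = 39.26 yr.

39.3 yr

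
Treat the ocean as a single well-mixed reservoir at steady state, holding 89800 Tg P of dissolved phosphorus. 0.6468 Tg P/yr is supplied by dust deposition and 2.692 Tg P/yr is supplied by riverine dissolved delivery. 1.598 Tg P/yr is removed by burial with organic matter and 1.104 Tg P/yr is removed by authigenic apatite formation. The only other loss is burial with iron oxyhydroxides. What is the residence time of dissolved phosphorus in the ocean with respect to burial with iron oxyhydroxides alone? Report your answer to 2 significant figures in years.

140000 yr

At steady state ΣF_in = ΣF_out.
ΣF_in = 0.6468 + 2.692 = 3.3388 Tg P/yr.
Burial with iron oxyhydroxides flux = ΣF_in − (1.598 + 1.104) = 3.3388 − 2.702 = 0.6368 Tg P/yr.
τ = M / F = 89800 / 0.6368 = 141000 yr.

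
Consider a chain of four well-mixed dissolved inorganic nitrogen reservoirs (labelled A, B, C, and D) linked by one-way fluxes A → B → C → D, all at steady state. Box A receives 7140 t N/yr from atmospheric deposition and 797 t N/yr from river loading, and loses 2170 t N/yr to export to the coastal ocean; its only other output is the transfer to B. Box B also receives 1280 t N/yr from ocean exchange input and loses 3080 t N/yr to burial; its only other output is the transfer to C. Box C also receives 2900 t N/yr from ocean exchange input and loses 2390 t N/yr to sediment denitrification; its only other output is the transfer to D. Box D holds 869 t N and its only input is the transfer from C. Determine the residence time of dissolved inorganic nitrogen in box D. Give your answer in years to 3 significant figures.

Box A: F(A→B) = (7140 + 797) − 2170 = 5767.0 t N/yr.
Box B: F(B→C) = (5767.0 + 1280) − 3080 = 3967.0 t N/yr.
Box C: F(C→D) = (3967.0 + 2900) − 2390 = 4477.0 t N/yr.
Box D throughput = its input = 4477.0 t N/yr; τ = 869 / 4477.0 = 0.1941 yr.

0.194 yr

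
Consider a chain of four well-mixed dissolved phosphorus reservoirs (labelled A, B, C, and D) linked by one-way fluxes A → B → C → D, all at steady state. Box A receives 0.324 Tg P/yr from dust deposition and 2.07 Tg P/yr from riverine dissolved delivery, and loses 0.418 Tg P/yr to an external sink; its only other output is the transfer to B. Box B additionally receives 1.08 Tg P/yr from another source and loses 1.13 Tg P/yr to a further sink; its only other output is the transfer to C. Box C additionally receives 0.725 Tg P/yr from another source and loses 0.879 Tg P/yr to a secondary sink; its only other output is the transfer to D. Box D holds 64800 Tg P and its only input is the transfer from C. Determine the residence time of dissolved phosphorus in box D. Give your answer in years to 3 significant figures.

36600 yr

Box A: F(A→B) = (0.324 + 2.07) − 0.418 = 1.9760 Tg P/yr.
Box B: F(B→C) = (1.9760 + 1.08) − 1.13 = 1.9260 Tg P/yr.
Box C: F(C→D) = (1.9260 + 0.725) − 0.879 = 1.7720 Tg P/yr.
Box D throughput = its input = 1.7720 Tg P/yr; τ = 64800 / 1.7720 = 36570 yr.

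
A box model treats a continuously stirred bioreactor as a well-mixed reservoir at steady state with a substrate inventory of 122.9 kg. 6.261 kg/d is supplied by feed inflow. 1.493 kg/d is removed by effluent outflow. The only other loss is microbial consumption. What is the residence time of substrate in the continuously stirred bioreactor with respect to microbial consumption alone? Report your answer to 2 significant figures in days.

At steady state ΣF_in = ΣF_out.
ΣF_in = 6.2610 kg/d.
Microbial consumption flux = ΣF_in − (1.493) = 6.2610 − 1.493 = 4.768 kg/d.
τ = M / F = 122.9 / 4.768 = 25.78 d.

26 d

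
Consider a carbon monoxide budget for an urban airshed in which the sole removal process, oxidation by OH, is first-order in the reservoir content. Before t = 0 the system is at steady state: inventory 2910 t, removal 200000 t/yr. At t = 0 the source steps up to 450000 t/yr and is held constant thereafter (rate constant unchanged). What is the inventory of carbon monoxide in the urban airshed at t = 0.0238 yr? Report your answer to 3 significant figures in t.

5840 t

Residence time τ = M₀/F₀ = 0.01455 yr. The eventual steady state is M_∞ = M₀·(F₁/F₀) = 2910 × 450000/200000 = 6547.5 t.
The anomaly ΔM(t) = M(t) − M_∞ decays as ΔM₀·e^(−t/τ) with ΔM₀ = 2910 − 6547.5 = −3638 t.
At t = 0.0238 yr, e^(−t/τ) = e^(−1.636) = 0.1948, so ΔM = −708.6 t and M = 6547.5 − 708.6 = 5838.9 t.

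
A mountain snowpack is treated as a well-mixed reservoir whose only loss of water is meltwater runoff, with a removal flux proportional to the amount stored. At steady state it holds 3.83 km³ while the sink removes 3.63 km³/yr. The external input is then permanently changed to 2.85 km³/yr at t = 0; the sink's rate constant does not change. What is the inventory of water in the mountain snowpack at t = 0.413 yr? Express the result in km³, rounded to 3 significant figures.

τ = M₀/F₀ = 3.83/3.63 = 1.055 yr; rate constant k = 1/τ.
New steady state M_∞ = F₁/k = F₁·τ = 2.85 × 1.055 = 3.0070 km³.
M(t) = M_∞ + (M₀ − M_∞)·e^(−t/τ); t/τ = 0.413/1.055 = 0.3914, so e^(−t/τ) = 0.6761.
M(t) = 3.0070 + 0.8230 × 0.6761 = 3.5634 km³.

3.56 km³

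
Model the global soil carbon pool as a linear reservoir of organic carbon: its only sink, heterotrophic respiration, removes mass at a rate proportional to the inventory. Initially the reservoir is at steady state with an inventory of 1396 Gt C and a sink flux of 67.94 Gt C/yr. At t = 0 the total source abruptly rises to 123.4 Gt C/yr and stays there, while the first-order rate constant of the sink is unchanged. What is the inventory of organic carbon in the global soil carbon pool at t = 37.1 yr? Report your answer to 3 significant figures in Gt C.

2350 Gt C

The sink rate constant is k = F₀/M₀ = 67.94/1396 = 0.04867 yr⁻¹.
Solving dM/dt = F₁ − kM with M(0) = M₀ gives M(t) = F₁/k + (M₀ − F₁/k)·e^(−kt).
F₁/k = 123.4/0.04867 = 2535.6 Gt C; kt = 0.04867 × 37.1 = 1.806, e^(−kt) = 0.1644.
M(37.1) = 2535.6 + (1396 − 2535.6) × 0.1644 = 2535.6 − 187.3 = 2348.2 Gt C.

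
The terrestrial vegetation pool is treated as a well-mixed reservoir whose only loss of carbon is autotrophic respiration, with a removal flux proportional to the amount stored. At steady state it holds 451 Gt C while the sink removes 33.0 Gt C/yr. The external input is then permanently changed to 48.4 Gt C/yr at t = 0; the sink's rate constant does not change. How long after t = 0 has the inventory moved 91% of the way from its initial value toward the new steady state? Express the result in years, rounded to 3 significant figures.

τ = M₀/F₀ = 451/33.0 = 13.67 yr.
The remaining gap fraction is e^(−t/τ); 91% covered ⇒ e^(−t/τ) = 0.0900.
t = −τ ln(0.0900) = 13.67 × 2.408 = 32.91 yr.

32.9 yr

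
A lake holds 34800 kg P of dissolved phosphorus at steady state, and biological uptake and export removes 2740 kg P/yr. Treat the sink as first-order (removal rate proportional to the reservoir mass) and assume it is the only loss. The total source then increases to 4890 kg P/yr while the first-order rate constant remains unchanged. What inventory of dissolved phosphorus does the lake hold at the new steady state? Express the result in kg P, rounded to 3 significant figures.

62100 kg P

Rate constant k = F/M = 2740 / 34800 = 0.07874 yr⁻¹.
At the new steady state, source = k·M_new ⇒ M_new = 4890 / 0.07874 = 62110 kg P.
(Equivalently M_new = M × F_new/F_old = 34800 × 4890/2740.)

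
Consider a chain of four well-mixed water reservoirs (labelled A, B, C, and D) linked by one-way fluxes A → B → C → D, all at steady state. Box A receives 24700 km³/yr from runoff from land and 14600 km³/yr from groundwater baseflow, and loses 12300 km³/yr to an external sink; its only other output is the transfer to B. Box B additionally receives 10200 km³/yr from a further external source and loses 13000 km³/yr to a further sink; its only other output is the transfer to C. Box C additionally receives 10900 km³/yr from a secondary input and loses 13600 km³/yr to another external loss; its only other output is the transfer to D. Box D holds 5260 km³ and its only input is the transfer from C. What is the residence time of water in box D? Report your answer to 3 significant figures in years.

Box A: F(A→B) = (24700 + 14600) − 12300 = 27000 km³/yr.
Box B: F(B→C) = (27000 + 10200) − 13000 = 24200 km³/yr.
Box C: F(C→D) = (24200 + 10900) − 13600 = 21500 km³/yr.
Box D throughput = its input = 21500 km³/yr; τ = 5260 / 21500 = 0.2447 yr.

0.245 yr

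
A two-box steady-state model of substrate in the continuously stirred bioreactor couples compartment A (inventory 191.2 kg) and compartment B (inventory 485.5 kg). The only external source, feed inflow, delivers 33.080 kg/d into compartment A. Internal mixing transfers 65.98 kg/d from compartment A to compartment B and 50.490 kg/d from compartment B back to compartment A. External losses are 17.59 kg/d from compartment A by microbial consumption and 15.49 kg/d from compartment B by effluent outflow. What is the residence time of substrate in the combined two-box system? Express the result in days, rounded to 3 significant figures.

20.5 d

Residence time in the combined system uses the total inventory and the total *external* removal — internal exchanges between the two boxes cancel.
M_total = 191.2 + 485.5 = 676.70 kg.
ΣF_external_out = 17.59 + 15.49 = 33.080 kg/d.
τ = M_total / ΣF_ext = 676.70 / 33.080 = 20.46 d.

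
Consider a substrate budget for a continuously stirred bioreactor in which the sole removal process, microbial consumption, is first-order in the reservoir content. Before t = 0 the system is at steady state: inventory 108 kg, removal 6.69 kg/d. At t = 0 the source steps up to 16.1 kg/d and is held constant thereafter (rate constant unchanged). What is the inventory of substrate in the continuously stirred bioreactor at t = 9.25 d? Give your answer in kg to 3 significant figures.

174 kg

The sink rate constant is k = F₀/M₀ = 6.69/108 = 0.06194 d⁻¹.
Solving dM/dt = F₁ − kM with M(0) = M₀ gives M(t) = F₁/k + (M₀ − F₁/k)·e^(−kt).
F₁/k = 16.1/0.06194 = 259.91 kg; kt = 0.06194 × 9.25 = 0.5730, e^(−kt) = 0.5638.
M(9.25) = 259.91 + (108 − 259.91) × 0.5638 = 259.91 − 85.65 = 174.26 kg.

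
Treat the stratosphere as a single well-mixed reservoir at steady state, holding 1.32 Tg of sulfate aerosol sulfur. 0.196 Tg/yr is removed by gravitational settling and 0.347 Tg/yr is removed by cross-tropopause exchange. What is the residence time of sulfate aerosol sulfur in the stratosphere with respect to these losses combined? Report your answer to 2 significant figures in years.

2.4 yr

Total removal = 0.1960 + 0.3470 = 0.54300 Tg/yr.
τ = M / ΣF_out = 1.32 / 0.54300 = 2.431 yr.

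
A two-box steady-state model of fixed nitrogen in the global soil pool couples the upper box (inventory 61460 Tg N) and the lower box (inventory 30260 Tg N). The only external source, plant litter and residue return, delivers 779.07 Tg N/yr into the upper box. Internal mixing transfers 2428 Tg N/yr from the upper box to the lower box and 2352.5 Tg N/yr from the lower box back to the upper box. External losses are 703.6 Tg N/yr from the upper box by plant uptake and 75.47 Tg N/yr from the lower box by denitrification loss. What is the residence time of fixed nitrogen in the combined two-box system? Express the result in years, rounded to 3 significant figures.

118 yr

Treat the two boxes together as one reservoir: the mixing fluxes between them are internal recycling, so τ = ΣM / Σ(external losses).
M_total = 61460 + 30260 = 91720 Tg N.
ΣF_external_out = 703.6 + 75.47 = 779.07 Tg N/yr.
τ = M_total / ΣF_ext = 91720 / 779.07 = 117.7 yr.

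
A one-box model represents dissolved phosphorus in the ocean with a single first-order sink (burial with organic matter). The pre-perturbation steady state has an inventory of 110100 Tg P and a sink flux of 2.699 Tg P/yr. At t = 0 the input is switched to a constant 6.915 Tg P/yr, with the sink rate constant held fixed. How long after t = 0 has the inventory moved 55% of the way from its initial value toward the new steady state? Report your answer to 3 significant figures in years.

τ = M₀/F₀ = 110100/2.699 = 40790 yr.
The remaining gap fraction is e^(−t/τ); 55% covered ⇒ e^(−t/τ) = 0.450.
t = −τ ln(0.450) = 40790 × 0.7985 = 32570 yr.

32600 yr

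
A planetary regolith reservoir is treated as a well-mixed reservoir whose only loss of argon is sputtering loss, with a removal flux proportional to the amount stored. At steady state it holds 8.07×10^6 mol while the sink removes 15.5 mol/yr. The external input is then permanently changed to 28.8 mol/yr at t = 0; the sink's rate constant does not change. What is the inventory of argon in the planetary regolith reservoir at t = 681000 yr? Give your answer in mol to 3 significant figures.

1.31×10^7 mol

Residence time τ = M₀/F₀ = 520600 yr. The eventual steady state is M_∞ = M₀·(F₁/F₀) = 8.07×10^6 × 28.8/15.5 = 1.4995×10^7 mol.
The anomaly ΔM(t) = M(t) − M_∞ decays as ΔM₀·e^(−t/τ) with ΔM₀ = 8.07×10^6 − 1.4995×10^7 = −6.925×10^6 mol.
At t = 681000 yr, e^(−t/τ) = e^(−1.308) = 0.2704, so ΔM = −1.872×10^6 mol and M = 1.4995×10^7 − 1.872×10^6 = 1.3122×10^7 mol.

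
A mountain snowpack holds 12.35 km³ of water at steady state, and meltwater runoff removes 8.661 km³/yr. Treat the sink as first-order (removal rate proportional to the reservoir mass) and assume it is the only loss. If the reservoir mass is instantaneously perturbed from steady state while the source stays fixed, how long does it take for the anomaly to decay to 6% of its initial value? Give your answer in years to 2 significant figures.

4.0 yr

For a linear reservoir the anomaly decays as exp(−t/τ) with τ = M/F = 12.35/8.661 = 1.426 yr.
exp(−t/τ) = 0.06 ⇒ t = −τ ln(0.06) = 1.426 × 2.813 = 4.012 yr.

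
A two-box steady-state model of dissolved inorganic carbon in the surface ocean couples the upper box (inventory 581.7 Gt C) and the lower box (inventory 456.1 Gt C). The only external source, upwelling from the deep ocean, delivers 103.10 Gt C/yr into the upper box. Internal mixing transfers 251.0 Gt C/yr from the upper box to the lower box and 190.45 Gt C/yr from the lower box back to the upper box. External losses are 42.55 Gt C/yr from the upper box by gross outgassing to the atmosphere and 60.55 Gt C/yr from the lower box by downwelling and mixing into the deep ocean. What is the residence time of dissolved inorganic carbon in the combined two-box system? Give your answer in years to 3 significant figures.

10.1 yr

For the system as a whole, the A↔B exchange is internal and contributes nothing to the throughput; only the external sinks remove mass.
M_total = 581.7 + 456.1 = 1037.8 Gt C.
ΣF_external_out = 42.55 + 60.55 = 103.10 Gt C/yr.
τ = M_total / ΣF_ext = 1037.8 / 103.10 = 10.07 yr.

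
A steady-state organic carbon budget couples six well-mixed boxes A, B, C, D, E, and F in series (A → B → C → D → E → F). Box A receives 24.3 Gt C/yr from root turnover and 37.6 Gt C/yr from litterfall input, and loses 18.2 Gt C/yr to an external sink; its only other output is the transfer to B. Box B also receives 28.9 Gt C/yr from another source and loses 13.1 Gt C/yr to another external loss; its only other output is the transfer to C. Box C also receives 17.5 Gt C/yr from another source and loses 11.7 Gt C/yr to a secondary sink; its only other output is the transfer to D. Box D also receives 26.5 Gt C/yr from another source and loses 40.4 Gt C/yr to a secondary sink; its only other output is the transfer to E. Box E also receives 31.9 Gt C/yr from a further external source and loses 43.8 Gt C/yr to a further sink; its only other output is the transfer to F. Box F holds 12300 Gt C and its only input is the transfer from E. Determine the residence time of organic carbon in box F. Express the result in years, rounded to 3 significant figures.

311 yr

Box A: F(A→B) = (24.3 + 37.6) − 18.2 = 43.700 Gt C/yr.
Box B: F(B→C) = (43.700 + 28.9) − 13.1 = 59.500 Gt C/yr.
Box C: F(C→D) = (59.500 + 17.5) − 11.7 = 65.300 Gt C/yr.
Box D: F(D→E) = (65.300 + 26.5) − 40.4 = 51.400 Gt C/yr.
Box E: F(E→F) = (51.400 + 31.9) − 43.8 = 39.500 Gt C/yr.
Box F throughput = its input = 39.500 Gt C/yr; τ = 12300 / 39.500 = 311.4 yr.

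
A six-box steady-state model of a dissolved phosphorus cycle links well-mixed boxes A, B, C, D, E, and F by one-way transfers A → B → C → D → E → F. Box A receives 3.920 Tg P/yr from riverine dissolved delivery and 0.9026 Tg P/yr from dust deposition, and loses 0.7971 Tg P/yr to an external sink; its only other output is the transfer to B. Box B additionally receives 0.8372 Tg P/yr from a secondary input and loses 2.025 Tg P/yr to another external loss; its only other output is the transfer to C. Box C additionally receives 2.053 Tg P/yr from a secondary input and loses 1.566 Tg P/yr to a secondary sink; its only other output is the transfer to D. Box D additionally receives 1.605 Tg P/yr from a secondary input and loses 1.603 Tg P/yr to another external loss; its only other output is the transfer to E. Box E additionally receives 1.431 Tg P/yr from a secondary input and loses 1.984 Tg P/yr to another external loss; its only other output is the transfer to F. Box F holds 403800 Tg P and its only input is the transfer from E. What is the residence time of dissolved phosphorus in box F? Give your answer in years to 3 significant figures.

146000 yr

Box A: F(A→B) = (3.920 + 0.9026) − 0.7971 = 4.0255 Tg P/yr.
Box B: F(B→C) = (4.0255 + 0.8372) − 2.025 = 2.8377 Tg P/yr.
Box C: F(C→D) = (2.8377 + 2.053) − 1.566 = 3.3247 Tg P/yr.
Box D: F(D→E) = (3.3247 + 1.605) − 1.603 = 3.3267 Tg P/yr.
Box E: F(E→F) = (3.3267 + 1.431) − 1.984 = 2.7737 Tg P/yr.
Box F throughput = its input = 2.7737 Tg P/yr; τ = 403800 / 2.7737 = 145600 yr.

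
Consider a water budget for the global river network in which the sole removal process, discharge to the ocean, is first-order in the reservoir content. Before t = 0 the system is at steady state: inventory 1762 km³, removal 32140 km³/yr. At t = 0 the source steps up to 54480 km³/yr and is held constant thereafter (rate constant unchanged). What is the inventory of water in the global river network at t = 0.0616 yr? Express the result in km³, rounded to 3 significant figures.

Residence time τ = M₀/F₀ = 0.05482 yr. The eventual steady state is M_∞ = M₀·(F₁/F₀) = 1762 × 54480/32140 = 2986.7 km³.
The anomaly ΔM(t) = M(t) − M_∞ decays as ΔM₀·e^(−t/τ) with ΔM₀ = 1762 − 2986.7 = −1225 km³.
At t = 0.0616 yr, e^(−t/τ) = e^(−1.124) = 0.3251, so ΔM = −398.2 km³ and M = 2986.7 − 398.2 = 2588.6 km³.

2590 km³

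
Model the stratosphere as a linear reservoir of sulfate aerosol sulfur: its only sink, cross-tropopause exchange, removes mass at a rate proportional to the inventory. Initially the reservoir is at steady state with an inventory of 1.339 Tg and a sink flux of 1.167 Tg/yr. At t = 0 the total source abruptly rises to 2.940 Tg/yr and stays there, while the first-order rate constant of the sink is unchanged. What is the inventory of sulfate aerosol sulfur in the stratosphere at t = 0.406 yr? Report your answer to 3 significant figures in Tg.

τ = M₀/F₀ = 1.339/1.167 = 1.147 yr; rate constant k = 1/τ.
New steady state M_∞ = F₁/k = F₁·τ = 2.940 × 1.147 = 3.3733 Tg.
M(t) = M_∞ + (M₀ − M_∞)·e^(−t/τ); t/τ = 0.406/1.147 = 0.3538, so e^(−t/τ) = 0.7020.
M(t) = 3.3733 − 2.034 × 0.7020 = 1.9453 Tg.

1.95 Tg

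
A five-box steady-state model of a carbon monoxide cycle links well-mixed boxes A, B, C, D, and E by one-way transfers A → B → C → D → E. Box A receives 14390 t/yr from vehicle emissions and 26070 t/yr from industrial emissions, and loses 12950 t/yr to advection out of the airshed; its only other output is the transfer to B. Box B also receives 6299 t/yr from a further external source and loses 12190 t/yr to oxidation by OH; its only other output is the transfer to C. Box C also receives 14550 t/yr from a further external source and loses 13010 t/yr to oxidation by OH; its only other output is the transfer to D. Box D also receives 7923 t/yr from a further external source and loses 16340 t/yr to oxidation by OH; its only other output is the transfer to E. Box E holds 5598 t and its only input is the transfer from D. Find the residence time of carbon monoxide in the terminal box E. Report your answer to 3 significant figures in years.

0.380 yr

Box A: F(A→B) = (14390 + 26070) − 12950 = 27510 t/yr.
Box B: F(B→C) = (27510 + 6299) − 12190 = 21619 t/yr.
Box C: F(C→D) = (21619 + 14550) − 13010 = 23159 t/yr.
Box D: F(D→E) = (23159 + 7923) − 16340 = 14742 t/yr.
Box E throughput = its input = 14742 t/yr; τ = 5598 / 14742 = 0.3797 yr.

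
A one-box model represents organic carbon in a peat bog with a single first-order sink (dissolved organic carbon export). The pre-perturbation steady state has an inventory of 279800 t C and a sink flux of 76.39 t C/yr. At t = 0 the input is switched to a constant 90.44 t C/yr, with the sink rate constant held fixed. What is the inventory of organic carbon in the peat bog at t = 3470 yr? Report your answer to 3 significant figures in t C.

311000 t C

The sink rate constant is k = F₀/M₀ = 76.39/279800 = 0.0002730 yr⁻¹.
Solving dM/dt = F₁ − kM with M(0) = M₀ gives M(t) = F₁/k + (M₀ − F₁/k)·e^(−kt).
F₁/k = 90.44/0.0002730 = 331260 t C; kt = 0.0002730 × 3470 = 0.9474, e^(−kt) = 0.3878.
M(3470) = 331260 + (279800 − 331260) × 0.3878 = 331260 − 19950 = 311310 t C.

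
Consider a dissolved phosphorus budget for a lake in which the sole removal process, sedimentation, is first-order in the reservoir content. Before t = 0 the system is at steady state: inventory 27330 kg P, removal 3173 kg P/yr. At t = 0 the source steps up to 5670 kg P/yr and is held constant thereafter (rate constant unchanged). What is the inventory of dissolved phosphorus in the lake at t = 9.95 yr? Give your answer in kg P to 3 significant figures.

42100 kg P

The sink rate constant is k = F₀/M₀ = 3173/27330 = 0.1161 yr⁻¹.
Solving dM/dt = F₁ − kM with M(0) = M₀ gives M(t) = F₁/k + (M₀ − F₁/k)·e^(−kt).
F₁/k = 5670/0.1161 = 48837 kg P; kt = 0.1161 × 9.95 = 1.155, e^(−kt) = 0.3150.
M(9.95) = 48837 + (27330 − 48837) × 0.3150 = 48837 − 6775 = 42063 kg P.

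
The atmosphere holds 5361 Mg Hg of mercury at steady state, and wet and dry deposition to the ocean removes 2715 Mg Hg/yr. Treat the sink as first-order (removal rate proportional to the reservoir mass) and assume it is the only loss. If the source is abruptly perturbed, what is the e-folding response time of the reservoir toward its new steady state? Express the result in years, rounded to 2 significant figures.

For a linear reservoir the response time equals the residence time τ = M/F.
τ = 5361 / 2715 = 1.975 yr.

2.0 yr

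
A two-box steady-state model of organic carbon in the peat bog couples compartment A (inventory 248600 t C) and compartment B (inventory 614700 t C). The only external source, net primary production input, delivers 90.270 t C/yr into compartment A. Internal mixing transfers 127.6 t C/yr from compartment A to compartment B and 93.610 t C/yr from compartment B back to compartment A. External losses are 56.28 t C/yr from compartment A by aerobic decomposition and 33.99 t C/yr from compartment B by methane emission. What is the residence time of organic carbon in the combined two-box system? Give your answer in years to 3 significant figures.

9560 yr

For the system as a whole, the A↔B exchange is internal and contributes nothing to the throughput; only the external sinks remove mass.
M_total = 248600 + 614700 = 863300 t C.
ΣF_external_out = 56.28 + 33.99 = 90.270 t C/yr.
τ = M_total / ΣF_ext = 863300 / 90.270 = 9564 yr.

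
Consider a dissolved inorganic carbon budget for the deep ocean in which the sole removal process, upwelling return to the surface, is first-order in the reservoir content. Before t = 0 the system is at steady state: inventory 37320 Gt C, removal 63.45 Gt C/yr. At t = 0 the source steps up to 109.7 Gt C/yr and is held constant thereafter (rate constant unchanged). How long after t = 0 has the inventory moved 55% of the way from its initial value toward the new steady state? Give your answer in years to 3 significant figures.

470 yr

τ = M₀/F₀ = 37320/63.45 = 588.2 yr.
The remaining gap fraction is e^(−t/τ); 55% covered ⇒ e^(−t/τ) = 0.450.
t = −τ ln(0.450) = 588.2 × 0.7985 = 469.7 yr.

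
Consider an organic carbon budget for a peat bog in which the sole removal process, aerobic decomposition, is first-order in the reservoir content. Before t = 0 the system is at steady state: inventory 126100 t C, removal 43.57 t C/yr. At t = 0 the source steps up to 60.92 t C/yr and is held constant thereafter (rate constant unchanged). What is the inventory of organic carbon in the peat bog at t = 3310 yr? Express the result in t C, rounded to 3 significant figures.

Residence time τ = M₀/F₀ = 2894 yr. The eventual steady state is M_∞ = M₀·(F₁/F₀) = 126100 × 60.92/43.57 = 176310 t C.
The anomaly ΔM(t) = M(t) − M_∞ decays as ΔM₀·e^(−t/τ) with ΔM₀ = 126100 − 176310 = −50210 t C.
At t = 3310 yr, e^(−t/τ) = e^(−1.144) = 0.3186, so ΔM = −16000 t C and M = 176310 − 16000 = 160310 t C.

160000 t C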